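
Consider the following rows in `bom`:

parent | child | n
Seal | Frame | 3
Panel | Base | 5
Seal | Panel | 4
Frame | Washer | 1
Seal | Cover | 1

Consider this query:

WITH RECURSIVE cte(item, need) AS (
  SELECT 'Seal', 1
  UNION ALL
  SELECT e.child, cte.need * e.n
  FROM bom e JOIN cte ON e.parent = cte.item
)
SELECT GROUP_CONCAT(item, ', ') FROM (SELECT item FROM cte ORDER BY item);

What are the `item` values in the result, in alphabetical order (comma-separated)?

Base: (Seal, need=1).
Iteration 1: components of {Seal} -> Cover = 1*1 = 1, Frame = 1*3 = 3, Panel = 1*4 = 4.
Iteration 2: components of {Cover,Frame,Panel} -> Base = 4*5 = 20, Washer = 3*1 = 3.
Iteration 3: no further components; recursion stops.

Base, Cover, Frame, Panel, Seal, Washer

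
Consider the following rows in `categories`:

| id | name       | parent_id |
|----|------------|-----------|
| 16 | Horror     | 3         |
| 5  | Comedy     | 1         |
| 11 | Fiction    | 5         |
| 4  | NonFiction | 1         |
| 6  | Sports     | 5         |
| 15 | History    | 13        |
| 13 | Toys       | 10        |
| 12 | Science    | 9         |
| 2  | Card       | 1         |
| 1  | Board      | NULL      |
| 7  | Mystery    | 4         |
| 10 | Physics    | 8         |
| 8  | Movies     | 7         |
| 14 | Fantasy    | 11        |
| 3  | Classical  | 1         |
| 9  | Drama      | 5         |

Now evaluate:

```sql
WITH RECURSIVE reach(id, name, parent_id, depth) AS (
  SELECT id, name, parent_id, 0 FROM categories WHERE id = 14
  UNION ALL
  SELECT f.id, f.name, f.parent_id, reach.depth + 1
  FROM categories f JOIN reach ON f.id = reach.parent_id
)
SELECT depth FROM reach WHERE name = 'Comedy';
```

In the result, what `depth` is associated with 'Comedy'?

Base: id=14 (Fantasy), parent_id=11, depth 0.
Iteration 1: join on id=11 -> Fiction (id 11, parent_id=5, depth 1).
Iteration 2: join on id=5 -> Comedy (id 5, parent_id=1, depth 2).
Iteration 3: join on id=1 -> Board (id 1, parent_id=NULL, depth 3).
Iteration 4: parent_id is NULL; no match; recursion stops.

2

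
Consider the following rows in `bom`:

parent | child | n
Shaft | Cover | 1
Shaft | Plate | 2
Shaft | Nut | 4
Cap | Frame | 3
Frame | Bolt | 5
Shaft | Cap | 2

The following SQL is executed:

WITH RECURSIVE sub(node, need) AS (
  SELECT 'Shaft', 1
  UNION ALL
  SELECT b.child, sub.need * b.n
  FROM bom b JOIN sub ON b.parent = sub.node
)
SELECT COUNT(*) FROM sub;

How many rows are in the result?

7

Base: (Shaft, need=1).
Iteration 1: components of {Shaft} -> Cap = 1*2 = 2, Cover = 1*1 = 1, Nut = 1*4 = 4, Plate = 1*2 = 2.
Iteration 2: components of {Cap,Cover,Nut,Plate} -> Frame = 2*3 = 6.
Iteration 3: components of {Frame} -> Bolt = 6*5 = 30.
Iteration 4: no further components; recursion stops.
Total rows emitted: 7.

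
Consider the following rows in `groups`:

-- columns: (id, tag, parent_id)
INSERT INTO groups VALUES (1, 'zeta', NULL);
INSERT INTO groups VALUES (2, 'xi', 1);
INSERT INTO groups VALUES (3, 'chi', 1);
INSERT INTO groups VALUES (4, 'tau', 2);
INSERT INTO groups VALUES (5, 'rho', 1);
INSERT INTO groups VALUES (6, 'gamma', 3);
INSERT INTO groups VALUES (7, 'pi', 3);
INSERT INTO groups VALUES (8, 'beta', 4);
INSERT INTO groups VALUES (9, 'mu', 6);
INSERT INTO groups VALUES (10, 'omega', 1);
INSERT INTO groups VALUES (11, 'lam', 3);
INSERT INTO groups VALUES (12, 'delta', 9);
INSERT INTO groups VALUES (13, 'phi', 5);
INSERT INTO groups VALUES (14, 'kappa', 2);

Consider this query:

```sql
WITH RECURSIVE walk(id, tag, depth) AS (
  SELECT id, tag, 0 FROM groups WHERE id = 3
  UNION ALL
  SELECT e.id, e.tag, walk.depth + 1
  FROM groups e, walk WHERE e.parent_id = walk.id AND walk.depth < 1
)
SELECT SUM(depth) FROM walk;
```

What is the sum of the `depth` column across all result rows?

3

Base: id=3 (chi) at depth 0.
Iteration 1: rows with parent_id in {3} -> gamma (id 6, depth 1), pi (id 7, depth 1), lam (id 11, depth 1).
Iteration 2: depth < 1 fails for all current rows; recursion stops.
SUM(depth) = 0 + 1 + 1 + 1 = 3.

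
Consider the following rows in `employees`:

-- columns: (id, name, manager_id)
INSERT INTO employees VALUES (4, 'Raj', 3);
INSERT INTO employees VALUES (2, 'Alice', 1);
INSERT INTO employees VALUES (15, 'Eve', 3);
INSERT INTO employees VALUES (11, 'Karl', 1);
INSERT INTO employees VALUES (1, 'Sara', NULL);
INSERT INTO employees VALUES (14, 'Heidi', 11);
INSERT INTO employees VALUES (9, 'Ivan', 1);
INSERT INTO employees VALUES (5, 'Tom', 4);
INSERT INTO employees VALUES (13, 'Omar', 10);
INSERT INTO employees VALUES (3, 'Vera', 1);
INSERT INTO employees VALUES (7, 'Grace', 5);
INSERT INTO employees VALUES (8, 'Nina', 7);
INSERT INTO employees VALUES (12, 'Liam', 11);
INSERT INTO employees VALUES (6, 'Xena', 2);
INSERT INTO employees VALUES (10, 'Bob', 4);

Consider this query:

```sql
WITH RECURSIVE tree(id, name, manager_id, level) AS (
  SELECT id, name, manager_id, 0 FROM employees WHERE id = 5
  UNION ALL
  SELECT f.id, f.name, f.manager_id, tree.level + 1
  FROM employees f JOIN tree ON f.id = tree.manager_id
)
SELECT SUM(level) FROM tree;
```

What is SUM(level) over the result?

Base: id=5 (Tom), manager_id=4, level 0.
Iteration 1: join on id=4 -> Raj (id 4, manager_id=3, level 1).
Iteration 2: join on id=3 -> Vera (id 3, manager_id=1, level 2).
Iteration 3: join on id=1 -> Sara (id 1, manager_id=NULL, level 3).
Iteration 4: manager_id is NULL; no match; recursion stops.
SUM(level) = 0 + 1 + 2 + 3 = 6.

6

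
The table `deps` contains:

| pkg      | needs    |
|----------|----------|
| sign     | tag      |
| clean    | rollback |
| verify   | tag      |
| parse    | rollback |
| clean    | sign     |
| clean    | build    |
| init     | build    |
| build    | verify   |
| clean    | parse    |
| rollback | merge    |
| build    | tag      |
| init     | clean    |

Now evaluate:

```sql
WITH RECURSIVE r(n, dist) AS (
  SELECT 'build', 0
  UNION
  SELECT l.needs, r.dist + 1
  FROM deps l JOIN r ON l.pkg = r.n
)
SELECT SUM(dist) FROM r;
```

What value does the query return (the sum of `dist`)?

4

Base: (build, dist=0).
Iteration 1: edges from {build} -> (tag, dist=1), (verify, dist=1).
Iteration 2: edges from {tag,verify} -> (tag, dist=2).
Iteration 3: no outgoing edges from {tag}; recursion stops.
SUM(dist) = 0 + 1 + 1 + 2 = 4.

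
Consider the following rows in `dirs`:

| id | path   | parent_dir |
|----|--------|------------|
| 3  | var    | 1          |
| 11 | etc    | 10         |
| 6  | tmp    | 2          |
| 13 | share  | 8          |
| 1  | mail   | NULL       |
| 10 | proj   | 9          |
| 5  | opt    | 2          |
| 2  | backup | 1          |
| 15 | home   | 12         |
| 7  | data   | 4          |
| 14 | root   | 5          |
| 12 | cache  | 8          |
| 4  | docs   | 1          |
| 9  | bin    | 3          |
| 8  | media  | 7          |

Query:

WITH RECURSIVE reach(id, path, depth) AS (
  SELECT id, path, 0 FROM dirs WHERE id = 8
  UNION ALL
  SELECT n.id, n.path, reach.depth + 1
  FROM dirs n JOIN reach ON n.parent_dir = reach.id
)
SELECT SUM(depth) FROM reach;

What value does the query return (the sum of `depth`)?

Base: id=8 (media) at depth 0.
Iteration 1: rows with parent_dir in {8} -> cache (id 12, depth 1), share (id 13, depth 1).
Iteration 2: rows with parent_dir in {12,13} -> home (id 15, depth 2).
Iteration 3: no rows with parent_dir in {15}; recursion stops.
SUM(depth) = 0 + 1 + 1 + 2 = 4.

4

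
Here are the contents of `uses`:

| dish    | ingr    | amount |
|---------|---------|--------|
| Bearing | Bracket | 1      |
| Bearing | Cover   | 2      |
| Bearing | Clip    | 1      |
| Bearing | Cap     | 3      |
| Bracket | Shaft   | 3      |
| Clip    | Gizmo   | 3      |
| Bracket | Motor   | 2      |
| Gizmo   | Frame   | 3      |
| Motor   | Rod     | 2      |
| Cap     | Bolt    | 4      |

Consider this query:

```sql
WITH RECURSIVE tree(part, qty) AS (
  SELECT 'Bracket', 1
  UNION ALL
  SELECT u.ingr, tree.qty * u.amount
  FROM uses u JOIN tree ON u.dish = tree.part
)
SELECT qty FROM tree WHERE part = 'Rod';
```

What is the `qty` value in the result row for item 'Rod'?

Base: (Bracket, qty=1).
Iteration 1: components of {Bracket} -> Motor = 1*2 = 2, Shaft = 1*3 = 3.
Iteration 2: components of {Motor,Shaft} -> Rod = 2*2 = 4.
Iteration 3: no further components; recursion stops.

4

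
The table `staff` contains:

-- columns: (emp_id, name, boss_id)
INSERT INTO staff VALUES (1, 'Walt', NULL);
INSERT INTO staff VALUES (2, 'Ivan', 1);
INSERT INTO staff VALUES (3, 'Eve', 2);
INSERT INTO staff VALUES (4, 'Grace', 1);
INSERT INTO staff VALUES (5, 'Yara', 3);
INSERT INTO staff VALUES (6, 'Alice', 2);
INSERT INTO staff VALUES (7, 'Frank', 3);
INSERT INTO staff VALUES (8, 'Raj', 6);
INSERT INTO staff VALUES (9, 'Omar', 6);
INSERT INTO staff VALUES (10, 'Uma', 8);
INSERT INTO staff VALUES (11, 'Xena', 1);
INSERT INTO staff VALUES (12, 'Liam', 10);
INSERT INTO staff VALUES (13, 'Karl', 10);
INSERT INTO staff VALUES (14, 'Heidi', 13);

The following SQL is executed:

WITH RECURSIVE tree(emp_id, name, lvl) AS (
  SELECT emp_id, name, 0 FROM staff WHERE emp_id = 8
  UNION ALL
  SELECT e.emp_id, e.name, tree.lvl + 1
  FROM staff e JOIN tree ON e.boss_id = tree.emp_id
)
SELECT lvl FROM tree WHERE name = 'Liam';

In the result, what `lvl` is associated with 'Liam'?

Base: emp_id=8 (Raj) at lvl 0.
Iteration 1: rows with boss_id in {8} -> Uma (id 10, lvl 1).
Iteration 2: rows with boss_id in {10} -> Liam (id 12, lvl 2), Karl (id 13, lvl 2).
Iteration 3: rows with boss_id in {12,13} -> Heidi (id 14, lvl 3).
Iteration 4: no rows with boss_id in {14}; recursion stops.

2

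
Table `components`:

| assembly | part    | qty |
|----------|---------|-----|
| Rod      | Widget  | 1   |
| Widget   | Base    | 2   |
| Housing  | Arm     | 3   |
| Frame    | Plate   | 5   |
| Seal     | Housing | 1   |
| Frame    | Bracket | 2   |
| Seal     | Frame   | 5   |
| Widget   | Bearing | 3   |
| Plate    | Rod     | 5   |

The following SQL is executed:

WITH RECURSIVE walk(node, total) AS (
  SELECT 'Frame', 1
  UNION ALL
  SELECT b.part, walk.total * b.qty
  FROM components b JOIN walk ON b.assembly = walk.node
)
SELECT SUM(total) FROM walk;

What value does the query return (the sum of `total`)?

Base: (Frame, total=1).
Iteration 1: components of {Frame} -> Bracket = 1*2 = 2, Plate = 1*5 = 5.
Iteration 2: components of {Bracket,Plate} -> Rod = 5*5 = 25.
Iteration 3: components of {Rod} -> Widget = 25*1 = 25.
Iteration 4: components of {Widget} -> Base = 25*2 = 50, Bearing = 25*3 = 75.
Iteration 5: no further components; recursion stops.
SUM(total) = 1 + 5 + 2 + 25 + 25 + 75 + 50 = 183.

183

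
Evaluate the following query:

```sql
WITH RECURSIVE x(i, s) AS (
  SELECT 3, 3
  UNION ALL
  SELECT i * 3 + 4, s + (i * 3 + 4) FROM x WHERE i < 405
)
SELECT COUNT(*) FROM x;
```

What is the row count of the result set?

6

Base: i=3, s=3.
Iteration 1: 3 < 405 holds -> i = 3 * 3 + 4 = 13, s = 3 + 13 = 16.
Iteration 2: 13 < 405 holds -> i = 13 * 3 + 4 = 43, s = 16 + 43 = 59.
Iteration 3: 43 < 405 holds -> i = 43 * 3 + 4 = 133, s = 59 + 133 = 192.
Iteration 4: 133 < 405 holds -> i = 133 * 3 + 4 = 403, s = 192 + 403 = 595.
Iteration 5: 403 < 405 holds -> i = 403 * 3 + 4 = 1213, s = 595 + 1213 = 1808.
Iteration 6: 1213 < 405 fails; recursion stops.
Total rows emitted: 6.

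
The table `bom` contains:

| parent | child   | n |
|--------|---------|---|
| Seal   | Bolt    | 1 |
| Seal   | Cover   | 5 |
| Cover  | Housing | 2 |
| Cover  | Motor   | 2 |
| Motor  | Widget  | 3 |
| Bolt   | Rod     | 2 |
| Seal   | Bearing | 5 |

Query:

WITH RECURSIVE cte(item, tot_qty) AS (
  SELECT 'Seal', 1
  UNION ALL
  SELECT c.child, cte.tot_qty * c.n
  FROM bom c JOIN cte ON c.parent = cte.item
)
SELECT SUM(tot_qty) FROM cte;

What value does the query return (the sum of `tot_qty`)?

64

Base: (Seal, tot_qty=1).
Iteration 1: components of {Seal} -> Bearing = 1*5 = 5, Bolt = 1*1 = 1, Cover = 1*5 = 5.
Iteration 2: components of {Bearing,Bolt,Cover} -> Housing = 5*2 = 10, Motor = 5*2 = 10, Rod = 1*2 = 2.
Iteration 3: components of {Housing,Motor,Rod} -> Widget = 10*3 = 30.
Iteration 4: no further components; recursion stops.
SUM(tot_qty) = 1 + 1 + 5 + 5 + 2 + 10 + 10 + 30 = 64.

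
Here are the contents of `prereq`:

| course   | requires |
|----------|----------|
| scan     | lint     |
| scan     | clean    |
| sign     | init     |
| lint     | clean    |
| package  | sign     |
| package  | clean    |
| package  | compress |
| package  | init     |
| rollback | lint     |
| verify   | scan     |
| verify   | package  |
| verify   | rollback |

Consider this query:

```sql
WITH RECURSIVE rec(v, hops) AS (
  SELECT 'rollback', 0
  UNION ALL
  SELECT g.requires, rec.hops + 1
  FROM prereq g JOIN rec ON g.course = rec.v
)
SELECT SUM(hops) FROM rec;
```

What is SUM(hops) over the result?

Base: (rollback, hops=0).
Iteration 1: edges from {rollback} -> (lint, hops=1).
Iteration 2: edges from {lint} -> (clean, hops=2).
Iteration 3: no outgoing edges from {clean}; recursion stops.
SUM(hops) = 0 + 1 + 2 = 3.

3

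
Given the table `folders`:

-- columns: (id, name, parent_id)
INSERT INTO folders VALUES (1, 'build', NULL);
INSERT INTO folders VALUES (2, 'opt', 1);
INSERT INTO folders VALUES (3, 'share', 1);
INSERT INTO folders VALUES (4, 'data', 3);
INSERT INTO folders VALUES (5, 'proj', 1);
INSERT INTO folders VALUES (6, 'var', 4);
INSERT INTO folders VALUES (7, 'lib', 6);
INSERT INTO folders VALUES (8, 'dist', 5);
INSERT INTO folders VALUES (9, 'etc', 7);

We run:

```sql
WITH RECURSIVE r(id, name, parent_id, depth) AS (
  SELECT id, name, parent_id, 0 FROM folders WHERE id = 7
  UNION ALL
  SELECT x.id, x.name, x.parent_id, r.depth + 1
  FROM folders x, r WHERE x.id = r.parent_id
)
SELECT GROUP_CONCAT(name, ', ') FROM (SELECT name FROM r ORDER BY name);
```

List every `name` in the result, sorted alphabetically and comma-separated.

build, data, lib, share, var

Base: id=7 (lib), parent_id=6, depth 0.
Iteration 1: join on id=6 -> var (id 6, parent_id=4, depth 1).
Iteration 2: join on id=4 -> data (id 4, parent_id=3, depth 2).
Iteration 3: join on id=3 -> share (id 3, parent_id=1, depth 3).
Iteration 4: join on id=1 -> build (id 1, parent_id=NULL, depth 4).
Iteration 5: parent_id is NULL; no match; recursion stops.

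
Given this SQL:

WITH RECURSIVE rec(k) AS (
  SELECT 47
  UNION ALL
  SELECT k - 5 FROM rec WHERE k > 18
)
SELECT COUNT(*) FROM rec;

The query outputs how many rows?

Base: k=47.
Iteration 1: 47 > 18 holds -> k = 47 - 5 = 42.
Iteration 2: 42 > 18 holds -> k = 42 - 5 = 37.
Iteration 3: 37 > 18 holds -> k = 37 - 5 = 32.
Iteration 4: 32 > 18 holds -> k = 32 - 5 = 27.
Iteration 5: 27 > 18 holds -> k = 27 - 5 = 22.
Iteration 6: 22 > 18 holds -> k = 22 - 5 = 17.
Iteration 7: 17 > 18 fails; recursion stops.
Total rows emitted: 7.

7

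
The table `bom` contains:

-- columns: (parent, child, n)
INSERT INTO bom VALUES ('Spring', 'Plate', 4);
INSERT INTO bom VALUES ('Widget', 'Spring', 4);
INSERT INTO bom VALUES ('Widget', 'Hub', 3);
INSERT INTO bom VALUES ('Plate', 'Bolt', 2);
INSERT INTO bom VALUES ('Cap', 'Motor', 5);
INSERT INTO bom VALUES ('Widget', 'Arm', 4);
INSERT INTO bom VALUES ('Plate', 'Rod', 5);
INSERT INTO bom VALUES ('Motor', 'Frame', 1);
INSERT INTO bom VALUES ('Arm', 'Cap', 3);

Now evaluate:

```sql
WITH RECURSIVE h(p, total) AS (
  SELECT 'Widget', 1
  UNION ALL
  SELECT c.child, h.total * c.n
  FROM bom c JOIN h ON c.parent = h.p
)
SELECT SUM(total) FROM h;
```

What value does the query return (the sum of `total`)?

Base: (Widget, total=1).
Iteration 1: components of {Widget} -> Arm = 1*4 = 4, Hub = 1*3 = 3, Spring = 1*4 = 4.
Iteration 2: components of {Arm,Hub,Spring} -> Cap = 4*3 = 12, Plate = 4*4 = 16.
Iteration 3: components of {Cap,Plate} -> Bolt = 16*2 = 32, Motor = 12*5 = 60, Rod = 16*5 = 80.
Iteration 4: components of {Bolt,Motor,Rod} -> Frame = 60*1 = 60.
Iteration 5: no further components; recursion stops.
SUM(total) = 1 + 4 + 4 + 3 + 12 + 16 + 60 + 32 + 80 + 60 = 272.

272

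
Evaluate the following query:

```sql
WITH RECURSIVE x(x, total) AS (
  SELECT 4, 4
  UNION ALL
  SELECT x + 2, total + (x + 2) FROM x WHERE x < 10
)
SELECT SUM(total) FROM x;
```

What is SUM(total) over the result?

Base: x=4, total=4.
Iteration 1: 4 < 10 holds -> x = 4 + 2 = 6, total = 4 + 6 = 10.
Iteration 2: 6 < 10 holds -> x = 6 + 2 = 8, total = 10 + 8 = 18.
Iteration 3: 8 < 10 holds -> x = 8 + 2 = 10, total = 18 + 10 = 28.
Iteration 4: 10 < 10 fails; recursion stops.
SUM(total) = 4 + 10 + 18 + 28 = 60.

60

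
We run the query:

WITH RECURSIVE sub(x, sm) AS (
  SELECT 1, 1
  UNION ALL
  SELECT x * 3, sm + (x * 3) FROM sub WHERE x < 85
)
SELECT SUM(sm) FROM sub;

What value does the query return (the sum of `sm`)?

Base: x=1, sm=1.
Iteration 1: 1 < 85 holds -> x = 1 * 3 = 3, sm = 1 + 3 = 4.
Iteration 2: 3 < 85 holds -> x = 3 * 3 = 9, sm = 4 + 9 = 13.
Iteration 3: 9 < 85 holds -> x = 9 * 3 = 27, sm = 13 + 27 = 40.
Iteration 4: 27 < 85 holds -> x = 27 * 3 = 81, sm = 40 + 81 = 121.
Iteration 5: 81 < 85 holds -> x = 81 * 3 = 243, sm = 121 + 243 = 364.
Iteration 6: 243 < 85 fails; recursion stops.
SUM(sm) = 1 + 4 + 13 + 40 + 121 + 364 = 543.

543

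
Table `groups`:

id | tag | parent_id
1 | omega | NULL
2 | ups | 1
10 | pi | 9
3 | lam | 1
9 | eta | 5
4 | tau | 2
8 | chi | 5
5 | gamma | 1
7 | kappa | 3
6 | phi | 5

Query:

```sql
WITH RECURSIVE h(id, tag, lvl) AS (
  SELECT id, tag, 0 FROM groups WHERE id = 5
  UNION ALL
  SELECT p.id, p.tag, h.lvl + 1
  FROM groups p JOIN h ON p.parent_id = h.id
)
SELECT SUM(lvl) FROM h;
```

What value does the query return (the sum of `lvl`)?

5

Base: id=5 (gamma) at lvl 0.
Iteration 1: rows with parent_id in {5} -> phi (id 6, lvl 1), chi (id 8, lvl 1), eta (id 9, lvl 1).
Iteration 2: rows with parent_id in {6,8,9} -> pi (id 10, lvl 2).
Iteration 3: no rows with parent_id in {10}; recursion stops.
SUM(lvl) = 0 + 1 + 1 + 1 + 2 = 5.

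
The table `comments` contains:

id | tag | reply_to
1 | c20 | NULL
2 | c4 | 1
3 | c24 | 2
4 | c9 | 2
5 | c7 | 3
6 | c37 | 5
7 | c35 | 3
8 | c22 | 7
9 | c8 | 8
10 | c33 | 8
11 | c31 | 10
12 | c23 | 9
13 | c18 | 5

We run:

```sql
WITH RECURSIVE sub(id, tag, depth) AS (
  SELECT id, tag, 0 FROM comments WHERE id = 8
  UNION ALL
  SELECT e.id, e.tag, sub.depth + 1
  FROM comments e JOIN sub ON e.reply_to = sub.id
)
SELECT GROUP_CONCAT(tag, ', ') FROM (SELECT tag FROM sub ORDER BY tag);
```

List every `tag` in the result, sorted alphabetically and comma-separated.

c22, c23, c31, c33, c8

Base: id=8 (c22) at depth 0.
Iteration 1: rows with reply_to in {8} -> c8 (id 9, depth 1), c33 (id 10, depth 1).
Iteration 2: rows with reply_to in {9,10} -> c31 (id 11, depth 2), c23 (id 12, depth 2).
Iteration 3: no rows with reply_to in {11,12}; recursion stops.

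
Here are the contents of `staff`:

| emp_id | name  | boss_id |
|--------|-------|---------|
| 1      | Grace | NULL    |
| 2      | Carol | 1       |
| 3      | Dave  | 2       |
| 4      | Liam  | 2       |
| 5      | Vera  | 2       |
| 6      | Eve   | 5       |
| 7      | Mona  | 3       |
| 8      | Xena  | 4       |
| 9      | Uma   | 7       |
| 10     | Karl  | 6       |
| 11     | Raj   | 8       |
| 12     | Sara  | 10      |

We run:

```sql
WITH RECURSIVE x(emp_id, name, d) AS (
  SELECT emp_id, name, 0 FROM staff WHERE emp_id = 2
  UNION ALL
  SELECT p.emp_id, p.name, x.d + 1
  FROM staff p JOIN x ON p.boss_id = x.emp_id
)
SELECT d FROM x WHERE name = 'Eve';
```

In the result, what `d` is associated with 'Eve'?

2

Base: emp_id=2 (Carol) at d 0.
Iteration 1: rows with boss_id in {2} -> Dave (id 3, d 1), Liam (id 4, d 1), Vera (id 5, d 1).
Iteration 2: rows with boss_id in {3,4,5} -> Eve (id 6, d 2), Mona (id 7, d 2), Xena (id 8, d 2).
Iteration 3: rows with boss_id in {6,7,8} -> Uma (id 9, d 3), Karl (id 10, d 3), Raj (id 11, d 3).
Iteration 4: rows with boss_id in {9,10,11} -> Sara (id 12, d 4).
Iteration 5: no rows with boss_id in {12}; recursion stops.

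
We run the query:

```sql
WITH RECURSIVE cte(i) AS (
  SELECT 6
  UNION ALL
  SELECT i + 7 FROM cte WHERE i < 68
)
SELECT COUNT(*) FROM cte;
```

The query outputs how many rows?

Base: i=6.
Iteration 1: 6 < 68 holds -> i = 6 + 7 = 13.
Iteration 2: 13 < 68 holds -> i = 13 + 7 = 20.
Iteration 3: 20 < 68 holds -> i = 20 + 7 = 27.
Iteration 4: 27 < 68 holds -> i = 27 + 7 = 34.
Iteration 5: 34 < 68 holds -> i = 34 + 7 = 41.
Iteration 6: 41 < 68 holds -> i = 41 + 7 = 48.
Iteration 7: 48 < 68 holds -> i = 48 + 7 = 55.
Iteration 8: 55 < 68 holds -> i = 55 + 7 = 62.
Iteration 9: 62 < 68 holds -> i = 62 + 7 = 69.
Iteration 10: 69 < 68 fails; recursion stops.
Total rows emitted: 10.

10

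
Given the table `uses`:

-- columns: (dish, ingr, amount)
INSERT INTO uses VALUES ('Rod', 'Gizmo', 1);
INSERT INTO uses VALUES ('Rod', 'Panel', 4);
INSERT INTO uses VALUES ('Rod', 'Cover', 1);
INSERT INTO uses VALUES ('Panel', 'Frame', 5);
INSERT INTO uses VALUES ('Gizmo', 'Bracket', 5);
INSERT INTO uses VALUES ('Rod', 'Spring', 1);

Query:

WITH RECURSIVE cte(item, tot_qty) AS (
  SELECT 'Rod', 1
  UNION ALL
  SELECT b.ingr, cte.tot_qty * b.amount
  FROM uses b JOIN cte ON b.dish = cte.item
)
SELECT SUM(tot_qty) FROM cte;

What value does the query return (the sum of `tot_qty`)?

33

Base: (Rod, tot_qty=1).
Iteration 1: components of {Rod} -> Cover = 1*1 = 1, Gizmo = 1*1 = 1, Panel = 1*4 = 4, Spring = 1*1 = 1.
Iteration 2: components of {Cover,Gizmo,Panel,Spring} -> Bracket = 1*5 = 5, Frame = 4*5 = 20.
Iteration 3: no further components; recursion stops.
SUM(tot_qty) = 1 + 4 + 1 + 1 + 1 + 20 + 5 = 33.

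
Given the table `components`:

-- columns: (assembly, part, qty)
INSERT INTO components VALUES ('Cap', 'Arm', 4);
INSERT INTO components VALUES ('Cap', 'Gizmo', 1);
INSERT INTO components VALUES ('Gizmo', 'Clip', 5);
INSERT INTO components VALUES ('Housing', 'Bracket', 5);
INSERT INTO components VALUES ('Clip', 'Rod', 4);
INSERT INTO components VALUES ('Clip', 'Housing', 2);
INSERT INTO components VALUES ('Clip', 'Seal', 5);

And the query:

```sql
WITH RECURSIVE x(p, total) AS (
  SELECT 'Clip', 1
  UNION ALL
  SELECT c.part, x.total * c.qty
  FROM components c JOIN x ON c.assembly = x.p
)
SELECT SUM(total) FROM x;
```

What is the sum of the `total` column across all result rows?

Base: (Clip, total=1).
Iteration 1: components of {Clip} -> Housing = 1*2 = 2, Rod = 1*4 = 4, Seal = 1*5 = 5.
Iteration 2: components of {Housing,Rod,Seal} -> Bracket = 2*5 = 10.
Iteration 3: no further components; recursion stops.
SUM(total) = 1 + 2 + 4 + 5 + 10 = 22.

22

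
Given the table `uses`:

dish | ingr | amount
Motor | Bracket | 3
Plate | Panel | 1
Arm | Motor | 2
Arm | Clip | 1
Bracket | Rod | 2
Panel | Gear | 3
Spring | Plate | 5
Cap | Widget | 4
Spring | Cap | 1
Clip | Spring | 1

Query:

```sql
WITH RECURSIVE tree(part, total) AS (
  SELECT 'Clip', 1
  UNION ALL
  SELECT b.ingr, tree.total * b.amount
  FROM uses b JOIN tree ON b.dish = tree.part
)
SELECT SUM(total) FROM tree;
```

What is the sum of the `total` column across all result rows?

Base: (Clip, total=1).
Iteration 1: components of {Clip} -> Spring = 1*1 = 1.
Iteration 2: components of {Spring} -> Cap = 1*1 = 1, Plate = 1*5 = 5.
Iteration 3: components of {Cap,Plate} -> Panel = 5*1 = 5, Widget = 1*4 = 4.
Iteration 4: components of {Panel,Widget} -> Gear = 5*3 = 15.
Iteration 5: no further components; recursion stops.
SUM(total) = 1 + 1 + 1 + 5 + 4 + 5 + 15 = 32.

32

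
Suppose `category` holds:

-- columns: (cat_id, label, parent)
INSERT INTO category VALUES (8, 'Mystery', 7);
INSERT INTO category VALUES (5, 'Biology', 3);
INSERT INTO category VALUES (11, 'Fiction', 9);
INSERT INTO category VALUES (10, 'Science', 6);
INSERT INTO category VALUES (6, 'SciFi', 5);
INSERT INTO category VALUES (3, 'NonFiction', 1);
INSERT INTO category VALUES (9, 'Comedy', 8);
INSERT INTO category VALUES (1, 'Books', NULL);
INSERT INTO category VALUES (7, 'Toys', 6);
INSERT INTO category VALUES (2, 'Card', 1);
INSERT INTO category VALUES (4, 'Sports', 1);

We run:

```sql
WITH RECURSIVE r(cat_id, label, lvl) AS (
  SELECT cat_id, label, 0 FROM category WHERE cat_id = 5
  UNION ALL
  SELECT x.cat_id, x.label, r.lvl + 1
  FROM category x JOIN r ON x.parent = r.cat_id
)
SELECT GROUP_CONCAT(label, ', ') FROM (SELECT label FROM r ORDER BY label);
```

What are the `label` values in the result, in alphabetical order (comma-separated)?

Biology, Comedy, Fiction, Mystery, SciFi, Science, Toys

Base: cat_id=5 (Biology) at lvl 0.
Iteration 1: rows with parent in {5} -> SciFi (id 6, lvl 1).
Iteration 2: rows with parent in {6} -> Toys (id 7, lvl 2), Science (id 10, lvl 2).
Iteration 3: rows with parent in {7,10} -> Mystery (id 8, lvl 3).
Iteration 4: rows with parent in {8} -> Comedy (id 9, lvl 4).
Iteration 5: rows with parent in {9} -> Fiction (id 11, lvl 5).
Iteration 6: no rows with parent in {11}; recursion stops.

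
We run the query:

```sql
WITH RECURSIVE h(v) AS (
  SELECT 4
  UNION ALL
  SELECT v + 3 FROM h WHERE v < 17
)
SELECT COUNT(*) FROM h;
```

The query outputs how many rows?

Base: v=4.
Iteration 1: 4 < 17 holds -> v = 4 + 3 = 7.
Iteration 2: 7 < 17 holds -> v = 7 + 3 = 10.
Iteration 3: 10 < 17 holds -> v = 10 + 3 = 13.
Iteration 4: 13 < 17 holds -> v = 13 + 3 = 16.
Iteration 5: 16 < 17 holds -> v = 16 + 3 = 19.
Iteration 6: 19 < 17 fails; recursion stops.
Total rows emitted: 6.

6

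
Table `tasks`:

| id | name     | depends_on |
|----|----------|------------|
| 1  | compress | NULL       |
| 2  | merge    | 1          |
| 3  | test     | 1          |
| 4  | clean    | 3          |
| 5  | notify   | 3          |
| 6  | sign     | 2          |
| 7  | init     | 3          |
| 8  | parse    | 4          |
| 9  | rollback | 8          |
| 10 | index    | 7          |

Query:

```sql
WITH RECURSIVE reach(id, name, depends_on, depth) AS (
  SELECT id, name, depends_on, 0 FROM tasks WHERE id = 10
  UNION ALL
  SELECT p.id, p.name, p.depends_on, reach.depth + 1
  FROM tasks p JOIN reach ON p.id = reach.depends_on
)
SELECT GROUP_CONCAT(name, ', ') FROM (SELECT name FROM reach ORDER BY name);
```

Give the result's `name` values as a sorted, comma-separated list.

compress, index, init, test

Base: id=10 (index), depends_on=7, depth 0.
Iteration 1: join on id=7 -> init (id 7, depends_on=3, depth 1).
Iteration 2: join on id=3 -> test (id 3, depends_on=1, depth 2).
Iteration 3: join on id=1 -> compress (id 1, depends_on=NULL, depth 3).
Iteration 4: depends_on is NULL; no match; recursion stops.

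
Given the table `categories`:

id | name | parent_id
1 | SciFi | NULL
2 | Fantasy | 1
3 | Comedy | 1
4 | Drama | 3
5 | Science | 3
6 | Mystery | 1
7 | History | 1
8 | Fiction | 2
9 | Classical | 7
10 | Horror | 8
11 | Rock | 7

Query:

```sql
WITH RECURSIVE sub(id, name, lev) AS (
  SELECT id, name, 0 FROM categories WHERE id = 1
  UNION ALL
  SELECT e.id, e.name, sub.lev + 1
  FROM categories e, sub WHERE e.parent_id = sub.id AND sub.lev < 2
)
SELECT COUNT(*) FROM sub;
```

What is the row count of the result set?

Base: id=1 (SciFi) at lev 0.
Iteration 1: rows with parent_id in {1} -> Fantasy (id 2, lev 1), Comedy (id 3, lev 1), Mystery (id 6, lev 1), History (id 7, lev 1).
Iteration 2: rows with parent_id in {2,3,6,7} -> Drama (id 4, lev 2), Science (id 5, lev 2), Fiction (id 8, lev 2), Classical (id 9, lev 2), Rock (id 11, lev 2).
Iteration 3: lev < 2 fails for all current rows; recursion stops.
Total rows emitted: 10.

10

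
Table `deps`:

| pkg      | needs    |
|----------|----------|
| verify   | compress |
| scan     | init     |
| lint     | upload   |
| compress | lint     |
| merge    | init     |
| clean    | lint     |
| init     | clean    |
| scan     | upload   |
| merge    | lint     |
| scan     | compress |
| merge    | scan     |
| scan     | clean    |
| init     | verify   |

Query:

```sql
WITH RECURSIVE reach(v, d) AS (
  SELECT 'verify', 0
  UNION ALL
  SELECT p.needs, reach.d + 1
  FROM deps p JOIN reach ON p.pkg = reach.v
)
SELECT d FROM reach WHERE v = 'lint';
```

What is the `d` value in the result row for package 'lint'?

2

Base: (verify, d=0).
Iteration 1: edges from {verify} -> (compress, d=1).
Iteration 2: edges from {compress} -> (lint, d=2).
Iteration 3: edges from {lint} -> (upload, d=3).
Iteration 4: no outgoing edges from {upload}; recursion stops.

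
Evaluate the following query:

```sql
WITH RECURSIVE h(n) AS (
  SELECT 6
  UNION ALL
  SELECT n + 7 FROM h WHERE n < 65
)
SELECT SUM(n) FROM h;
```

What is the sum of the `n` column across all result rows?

Base: n=6.
Iteration 1: 6 < 65 holds -> n = 6 + 7 = 13.
Iteration 2: 13 < 65 holds -> n = 13 + 7 = 20.
Iteration 3: 20 < 65 holds -> n = 20 + 7 = 27.
Iteration 4: 27 < 65 holds -> n = 27 + 7 = 34.
Iteration 5: 34 < 65 holds -> n = 34 + 7 = 41.
Iteration 6: 41 < 65 holds -> n = 41 + 7 = 48.
Iteration 7: 48 < 65 holds -> n = 48 + 7 = 55.
Iteration 8: 55 < 65 holds -> n = 55 + 7 = 62.
Iteration 9: 62 < 65 holds -> n = 62 + 7 = 69.
Iteration 10: 69 < 65 fails; recursion stops.
SUM(n) = 6 + 13 + 20 + 27 + 34 + 41 + 48 + 55 + 62 + 69 = 375.

375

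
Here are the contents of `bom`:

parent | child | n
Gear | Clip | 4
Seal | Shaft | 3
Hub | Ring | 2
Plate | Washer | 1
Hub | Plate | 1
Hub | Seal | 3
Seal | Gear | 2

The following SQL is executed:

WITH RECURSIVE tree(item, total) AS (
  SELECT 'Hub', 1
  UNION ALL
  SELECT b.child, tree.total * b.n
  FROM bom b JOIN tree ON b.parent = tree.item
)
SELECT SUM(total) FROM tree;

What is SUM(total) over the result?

Base: (Hub, total=1).
Iteration 1: components of {Hub} -> Plate = 1*1 = 1, Ring = 1*2 = 2, Seal = 1*3 = 3.
Iteration 2: components of {Plate,Ring,Seal} -> Gear = 3*2 = 6, Shaft = 3*3 = 9, Washer = 1*1 = 1.
Iteration 3: components of {Gear,Shaft,Washer} -> Clip = 6*4 = 24.
Iteration 4: no further components; recursion stops.
SUM(total) = 1 + 2 + 1 + 3 + 1 + 9 + 6 + 24 = 47.

47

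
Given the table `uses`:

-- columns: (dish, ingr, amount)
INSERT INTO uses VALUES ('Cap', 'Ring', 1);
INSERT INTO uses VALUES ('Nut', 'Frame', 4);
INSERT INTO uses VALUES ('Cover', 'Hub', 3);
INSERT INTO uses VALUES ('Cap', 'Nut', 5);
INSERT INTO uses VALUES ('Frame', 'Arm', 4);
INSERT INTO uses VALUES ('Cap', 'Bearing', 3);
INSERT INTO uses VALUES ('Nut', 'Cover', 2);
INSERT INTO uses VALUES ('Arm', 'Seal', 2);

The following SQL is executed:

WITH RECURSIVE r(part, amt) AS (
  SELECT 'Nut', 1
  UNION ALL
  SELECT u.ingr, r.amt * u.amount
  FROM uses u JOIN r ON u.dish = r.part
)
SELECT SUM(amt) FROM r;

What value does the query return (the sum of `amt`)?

Base: (Nut, amt=1).
Iteration 1: components of {Nut} -> Cover = 1*2 = 2, Frame = 1*4 = 4.
Iteration 2: components of {Cover,Frame} -> Arm = 4*4 = 16, Hub = 2*3 = 6.
Iteration 3: components of {Arm,Hub} -> Seal = 16*2 = 32.
Iteration 4: no further components; recursion stops.
SUM(amt) = 1 + 2 + 4 + 6 + 16 + 32 = 61.

61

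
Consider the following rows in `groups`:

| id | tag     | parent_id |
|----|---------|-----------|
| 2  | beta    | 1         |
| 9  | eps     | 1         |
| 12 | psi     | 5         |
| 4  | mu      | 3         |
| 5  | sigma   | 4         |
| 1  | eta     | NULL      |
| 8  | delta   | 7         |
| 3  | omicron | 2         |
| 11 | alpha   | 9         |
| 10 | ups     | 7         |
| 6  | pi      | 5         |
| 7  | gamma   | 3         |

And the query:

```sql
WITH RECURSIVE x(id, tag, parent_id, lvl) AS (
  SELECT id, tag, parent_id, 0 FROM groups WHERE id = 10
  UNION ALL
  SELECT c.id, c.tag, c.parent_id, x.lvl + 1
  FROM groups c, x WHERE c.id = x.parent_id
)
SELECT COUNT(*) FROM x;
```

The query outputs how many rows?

5

Base: id=10 (ups), parent_id=7, lvl 0.
Iteration 1: join on id=7 -> gamma (id 7, parent_id=3, lvl 1).
Iteration 2: join on id=3 -> omicron (id 3, parent_id=2, lvl 2).
Iteration 3: join on id=2 -> beta (id 2, parent_id=1, lvl 3).
Iteration 4: join on id=1 -> eta (id 1, parent_id=NULL, lvl 4).
Iteration 5: parent_id is NULL; no match; recursion stops.
Total rows emitted: 5.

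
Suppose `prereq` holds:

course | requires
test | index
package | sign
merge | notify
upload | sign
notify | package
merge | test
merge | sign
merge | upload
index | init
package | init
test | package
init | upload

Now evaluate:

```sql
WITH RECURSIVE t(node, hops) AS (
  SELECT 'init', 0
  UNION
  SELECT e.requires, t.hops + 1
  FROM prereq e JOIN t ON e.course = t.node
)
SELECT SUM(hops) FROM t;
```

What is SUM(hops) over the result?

3

Base: (init, hops=0).
Iteration 1: edges from {init} -> (upload, hops=1).
Iteration 2: edges from {upload} -> (sign, hops=2).
Iteration 3: no outgoing edges from {sign}; recursion stops.
SUM(hops) = 0 + 1 + 2 = 3.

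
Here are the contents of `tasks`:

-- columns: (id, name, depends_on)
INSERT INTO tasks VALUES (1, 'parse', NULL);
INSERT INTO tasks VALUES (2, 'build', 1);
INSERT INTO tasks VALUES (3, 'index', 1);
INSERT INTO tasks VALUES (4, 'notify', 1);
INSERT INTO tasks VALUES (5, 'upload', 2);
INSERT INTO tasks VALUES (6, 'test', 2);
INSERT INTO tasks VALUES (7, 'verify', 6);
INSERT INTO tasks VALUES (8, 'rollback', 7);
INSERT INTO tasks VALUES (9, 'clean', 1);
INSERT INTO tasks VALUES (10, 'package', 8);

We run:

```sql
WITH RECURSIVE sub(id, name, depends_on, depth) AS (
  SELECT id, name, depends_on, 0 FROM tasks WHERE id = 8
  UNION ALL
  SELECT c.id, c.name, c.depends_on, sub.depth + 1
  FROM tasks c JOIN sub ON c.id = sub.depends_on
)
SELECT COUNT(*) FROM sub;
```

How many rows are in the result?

5

Base: id=8 (rollback), depends_on=7, depth 0.
Iteration 1: join on id=7 -> verify (id 7, depends_on=6, depth 1).
Iteration 2: join on id=6 -> test (id 6, depends_on=2, depth 2).
Iteration 3: join on id=2 -> build (id 2, depends_on=1, depth 3).
Iteration 4: join on id=1 -> parse (id 1, depends_on=NULL, depth 4).
Iteration 5: depends_on is NULL; no match; recursion stops.
Total rows emitted: 5.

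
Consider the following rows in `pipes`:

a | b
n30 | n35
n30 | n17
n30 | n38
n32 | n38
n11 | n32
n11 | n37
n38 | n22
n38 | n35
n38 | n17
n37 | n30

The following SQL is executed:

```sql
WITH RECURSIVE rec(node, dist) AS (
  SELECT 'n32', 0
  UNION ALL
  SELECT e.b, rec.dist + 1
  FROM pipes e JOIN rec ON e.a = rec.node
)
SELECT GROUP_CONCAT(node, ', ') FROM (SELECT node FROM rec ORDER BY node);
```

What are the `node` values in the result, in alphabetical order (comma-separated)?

n17, n22, n32, n35, n38

Base: (n32, dist=0).
Iteration 1: edges from {n32} -> (n38, dist=1).
Iteration 2: edges from {n38} -> (n17, dist=2), (n22, dist=2), (n35, dist=2).
Iteration 3: no outgoing edges from {n17,n22,n35}; recursion stops.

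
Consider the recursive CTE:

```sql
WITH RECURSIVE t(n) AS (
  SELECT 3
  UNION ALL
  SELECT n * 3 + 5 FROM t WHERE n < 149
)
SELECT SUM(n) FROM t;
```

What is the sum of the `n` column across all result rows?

Base: n=3.
Iteration 1: 3 < 149 holds -> n = 3 * 3 + 5 = 14.
Iteration 2: 14 < 149 holds -> n = 14 * 3 + 5 = 47.
Iteration 3: 47 < 149 holds -> n = 47 * 3 + 5 = 146.
Iteration 4: 146 < 149 holds -> n = 146 * 3 + 5 = 443.
Iteration 5: 443 < 149 fails; recursion stops.
SUM(n) = 3 + 14 + 47 + 146 + 443 = 653.

653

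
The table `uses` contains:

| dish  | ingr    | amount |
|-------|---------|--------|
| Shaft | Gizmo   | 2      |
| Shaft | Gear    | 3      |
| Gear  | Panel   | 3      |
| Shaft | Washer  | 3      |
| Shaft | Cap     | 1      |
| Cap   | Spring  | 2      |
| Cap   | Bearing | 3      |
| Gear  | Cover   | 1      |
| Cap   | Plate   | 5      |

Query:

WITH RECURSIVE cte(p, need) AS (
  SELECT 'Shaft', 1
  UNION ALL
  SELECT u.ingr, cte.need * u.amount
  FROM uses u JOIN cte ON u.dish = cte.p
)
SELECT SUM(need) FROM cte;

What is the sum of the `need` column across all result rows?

Base: (Shaft, need=1).
Iteration 1: components of {Shaft} -> Cap = 1*1 = 1, Gear = 1*3 = 3, Gizmo = 1*2 = 2, Washer = 1*3 = 3.
Iteration 2: components of {Cap,Gear,Gizmo,Washer} -> Bearing = 1*3 = 3, Cover = 3*1 = 3, Panel = 3*3 = 9, Plate = 1*5 = 5, Spring = 1*2 = 2.
Iteration 3: no further components; recursion stops.
SUM(need) = 1 + 2 + 3 + 3 + 1 + 9 + 3 + 2 + 3 + 5 = 32.

32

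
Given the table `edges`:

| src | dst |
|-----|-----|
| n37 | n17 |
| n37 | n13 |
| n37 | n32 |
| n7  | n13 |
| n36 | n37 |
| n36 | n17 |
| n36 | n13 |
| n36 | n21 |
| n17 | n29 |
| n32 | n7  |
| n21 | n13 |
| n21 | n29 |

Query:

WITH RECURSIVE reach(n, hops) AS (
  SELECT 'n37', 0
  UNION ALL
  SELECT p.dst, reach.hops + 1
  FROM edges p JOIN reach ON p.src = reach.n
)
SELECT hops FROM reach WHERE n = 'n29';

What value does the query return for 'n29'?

2

Base: (n37, hops=0).
Iteration 1: edges from {n37} -> (n13, hops=1), (n17, hops=1), (n32, hops=1).
Iteration 2: edges from {n13,n17,n32} -> (n29, hops=2), (n7, hops=2).
Iteration 3: edges from {n29,n7} -> (n13, hops=3).
Iteration 4: no outgoing edges from {n13}; recursion stops.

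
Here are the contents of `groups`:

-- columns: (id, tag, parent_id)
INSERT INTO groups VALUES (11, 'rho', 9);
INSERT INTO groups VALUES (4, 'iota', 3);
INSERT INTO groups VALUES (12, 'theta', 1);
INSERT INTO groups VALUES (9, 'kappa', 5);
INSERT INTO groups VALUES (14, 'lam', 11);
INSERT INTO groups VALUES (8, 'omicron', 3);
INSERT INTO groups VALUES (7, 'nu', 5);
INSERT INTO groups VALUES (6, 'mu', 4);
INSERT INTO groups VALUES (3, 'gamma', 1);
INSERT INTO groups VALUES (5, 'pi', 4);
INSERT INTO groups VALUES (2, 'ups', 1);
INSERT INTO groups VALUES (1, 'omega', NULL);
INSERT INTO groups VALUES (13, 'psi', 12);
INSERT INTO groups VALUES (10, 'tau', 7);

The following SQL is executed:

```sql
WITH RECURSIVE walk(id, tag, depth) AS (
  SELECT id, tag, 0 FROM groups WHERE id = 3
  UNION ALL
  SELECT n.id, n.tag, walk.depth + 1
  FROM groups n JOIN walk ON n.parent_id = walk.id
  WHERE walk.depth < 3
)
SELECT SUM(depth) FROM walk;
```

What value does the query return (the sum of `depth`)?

12

Base: id=3 (gamma) at depth 0.
Iteration 1: rows with parent_id in {3} -> iota (id 4, depth 1), omicron (id 8, depth 1).
Iteration 2: rows with parent_id in {4,8} -> pi (id 5, depth 2), mu (id 6, depth 2).
Iteration 3: rows with parent_id in {5,6} -> nu (id 7, depth 3), kappa (id 9, depth 3).
Iteration 4: depth < 3 fails for all current rows; recursion stops.
SUM(depth) = 0 + 1 + 1 + 2 + 2 + 3 + 3 = 12.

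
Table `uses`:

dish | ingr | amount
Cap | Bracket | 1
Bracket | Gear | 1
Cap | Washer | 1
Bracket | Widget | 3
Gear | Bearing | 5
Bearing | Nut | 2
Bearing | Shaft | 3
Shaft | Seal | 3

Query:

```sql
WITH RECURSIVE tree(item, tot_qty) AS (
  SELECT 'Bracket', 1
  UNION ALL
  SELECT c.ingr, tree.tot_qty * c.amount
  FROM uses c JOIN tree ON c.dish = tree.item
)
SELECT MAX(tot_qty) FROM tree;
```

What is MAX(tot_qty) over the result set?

Base: (Bracket, tot_qty=1).
Iteration 1: components of {Bracket} -> Gear = 1*1 = 1, Widget = 1*3 = 3.
Iteration 2: components of {Gear,Widget} -> Bearing = 1*5 = 5.
Iteration 3: components of {Bearing} -> Nut = 5*2 = 10, Shaft = 5*3 = 15.
Iteration 4: components of {Nut,Shaft} -> Seal = 15*3 = 45.
Iteration 5: no further components; recursion stops.
tot_qty values: 1, 1, 3, 5, 10, 15, 45; the maximum is 45.

45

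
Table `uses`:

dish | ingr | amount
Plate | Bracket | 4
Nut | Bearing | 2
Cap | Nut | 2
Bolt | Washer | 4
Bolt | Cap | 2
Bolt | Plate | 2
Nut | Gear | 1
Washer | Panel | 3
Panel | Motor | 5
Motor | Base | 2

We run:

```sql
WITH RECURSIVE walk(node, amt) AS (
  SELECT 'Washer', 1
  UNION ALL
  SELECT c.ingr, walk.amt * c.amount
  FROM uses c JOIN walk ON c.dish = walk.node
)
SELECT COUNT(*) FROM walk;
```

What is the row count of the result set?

Base: (Washer, amt=1).
Iteration 1: components of {Washer} -> Panel = 1*3 = 3.
Iteration 2: components of {Panel} -> Motor = 3*5 = 15.
Iteration 3: components of {Motor} -> Base = 15*2 = 30.
Iteration 4: no further components; recursion stops.
Total rows emitted: 4.

4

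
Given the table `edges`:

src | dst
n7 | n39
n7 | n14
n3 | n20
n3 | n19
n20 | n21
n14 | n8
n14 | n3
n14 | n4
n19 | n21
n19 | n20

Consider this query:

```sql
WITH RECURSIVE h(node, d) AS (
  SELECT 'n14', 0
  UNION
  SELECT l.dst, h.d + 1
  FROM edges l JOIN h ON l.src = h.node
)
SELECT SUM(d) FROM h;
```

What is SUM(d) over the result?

Base: (n14, d=0).
Iteration 1: edges from {n14} -> (n3, d=1), (n4, d=1), (n8, d=1).
Iteration 2: edges from {n3,n4,n8} -> (n19, d=2), (n20, d=2).
Iteration 3: edges from {n19,n20} -> (n20, d=3), (n21, d=3). [UNION drops 1 duplicate row(s)]
Iteration 4: edges from {n20,n21} -> (n21, d=4).
Iteration 5: no outgoing edges from {n21}; recursion stops.
SUM(d) = 0 + 1 + 1 + 1 + 2 + 2 + 3 + 3 + 4 = 17.

17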